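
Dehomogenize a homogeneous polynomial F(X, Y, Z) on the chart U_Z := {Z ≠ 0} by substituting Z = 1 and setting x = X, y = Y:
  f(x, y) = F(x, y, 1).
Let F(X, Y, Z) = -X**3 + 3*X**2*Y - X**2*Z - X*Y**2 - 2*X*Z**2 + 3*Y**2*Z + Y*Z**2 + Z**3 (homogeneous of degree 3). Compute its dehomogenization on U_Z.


f(x, y) = -x**3 + 3*x**2*y - x**2 - x*y**2 - 2*x + 3*y**2 + y + 1

On U_Z we set Z = 1. Each monomial c·X^i·Y^j·Z^k in F becomes c·x^i·y^j·1^k = c·x^i·y^j.
Substituting Z = 1: F(X, Y, 1) = -x**3 + 3*x**2*y - x**2 - x*y**2 - 2*x + 3*y**2 + y + 1.
Note: deg(f) ≤ deg(F) = 3; strict inequality happens when F is divisible by Z (lost terms).


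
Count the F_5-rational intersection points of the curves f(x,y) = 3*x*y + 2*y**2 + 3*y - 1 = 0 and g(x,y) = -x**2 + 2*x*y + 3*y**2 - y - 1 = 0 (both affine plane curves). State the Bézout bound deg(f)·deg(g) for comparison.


Common zeros: {(1, 4)}; count = 1; Bézout bound = 4.

deg(f) = 2, deg(g) = 2, so Bézout bound = 4.
Scan x ∈ F_5. For each x, list the y ∈ F_5 with f(x, y) ≡ 0 and those with g(x, y) ≡ 0 (mod 5); the common zeros in that column are the intersection.
  x = 0: f ≡ 0 at y ∈ ∅; g ≡ 0 at y ∈ ∅; common: ∅.
  x = 1: f ≡ 0 at y ∈ {3, 4}; g ≡ 0 at y ∈ {4}; common: {4}.
  x = 2: f ≡ 0 at y ∈ {1, 2}; g ≡ 0 at y ∈ {0, 4}; common: ∅.
  x = 3: f ≡ 0 at y ∈ ∅; g ≡ 0 at y ∈ {0}; common: ∅.
  x = 4: f ≡ 0 at y ∈ ∅; g ≡ 0 at y ∈ ∅; common: ∅.
Collecting: common zeros = {(1, 4)}, so the count is 1.
Comparison with the Bézout bound: 1 ≤ 4 = deg(f)·deg(g), as expected for curves with no common component (the affine F_5-count falls short of the bound because intersections may lie at infinity, over extension fields, or carry multiplicity).


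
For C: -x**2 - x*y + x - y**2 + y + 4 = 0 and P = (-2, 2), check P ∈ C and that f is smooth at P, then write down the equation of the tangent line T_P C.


Tangent line at P: 3*x - y + 8 = 0.

Step 1: f(-2, 2) = 0, so P lies on C.
Step 2: partial derivatives
  f_x(x, y) = -2*x - y + 1, f_y(x, y) = -x - 2*y + 1.
  f_x(P) = 3, f_y(P) = -1 (gradient nonzero, so P is smooth).
Step 3: tangent line at P: 3·(x − -2) + -1·(y − 2) = 0.
Expanding: 3*x - y + 8 = 0.


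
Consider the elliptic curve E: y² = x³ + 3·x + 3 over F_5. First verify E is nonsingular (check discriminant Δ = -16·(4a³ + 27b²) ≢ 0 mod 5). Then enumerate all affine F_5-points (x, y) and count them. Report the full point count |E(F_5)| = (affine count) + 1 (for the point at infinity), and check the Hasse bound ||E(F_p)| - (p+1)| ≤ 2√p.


Affine points = {(3, 2), (3, 3), (4, 2), (4, 3)}; affine count = 4; |E(F_5)| = 5.

Discriminant check: Δ ∝ 4a³ + 27b² = 4·3³ + 27·3² = 4·27 + 27·9 ≡ 1 (mod 5). Nonzero ⇒ E is nonsingular.
For each x ∈ F_5, compute rhs = x³ + 3·x + 3 mod 5, then count y ∈ F_5 with y² ≡ rhs.
  x = 0: rhs = 3, matching y values: none (0 points).
  x = 1: rhs = 2, matching y values: none (0 points).
  x = 2: rhs = 2, matching y values: none (0 points).
  x = 3: rhs = 4, matching y values: 2, 3 (2 points).
  x = 4: rhs = 4, matching y values: 2, 3 (2 points).
Total affine count: 4.
Full point count |E(F_5)| = 4 + 1 = 5.
Hasse bound: |5 − (5+1)| = |-1| = 1 ≤ 2√5 ≈ 4.4721 ✓.


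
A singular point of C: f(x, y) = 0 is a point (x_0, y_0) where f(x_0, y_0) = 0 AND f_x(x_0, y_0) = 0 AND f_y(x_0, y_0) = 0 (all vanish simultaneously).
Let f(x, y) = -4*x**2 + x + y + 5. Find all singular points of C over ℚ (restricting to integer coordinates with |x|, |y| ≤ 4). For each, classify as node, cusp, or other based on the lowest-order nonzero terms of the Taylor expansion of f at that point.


No singular points in the scanned grid; C is smooth there.

Compute partial derivatives:
  f_x = 1 - 8*x.
  f_y = 1.
f_y = 1 is a nonzero constant, so f_y never vanishes: no point (x, y) can satisfy f = f_x = f_y = 0. In particular no (x, y) ∈ {−4, ..., 4}² is singular; the curve is smooth.


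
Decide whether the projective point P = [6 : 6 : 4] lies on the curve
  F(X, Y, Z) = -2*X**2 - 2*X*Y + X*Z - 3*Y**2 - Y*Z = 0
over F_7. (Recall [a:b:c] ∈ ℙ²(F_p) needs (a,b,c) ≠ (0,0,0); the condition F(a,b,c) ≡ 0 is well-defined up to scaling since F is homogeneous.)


F(6,6,4) ≡ 0 (mod 7); P is on the curve.

Evaluate F(6, 6, 4) term-by-term (mod 7).
  -2*X**2 ↦ -2·36·1·1 = -72
  -2*X*Y ↦ -2·6·6·1 = -72
  X*Z ↦ 1·6·1·4 = 24
  -3*Y**2 ↦ -3·1·36·1 = -108
  -Y*Z ↦ -1·1·6·4 = -24
Sum: F(6, 6, 4) = (-72) + (-72) + (24) + (-108) + (-24) = -252.
Reducing mod 7: -252 ≡ 0 (mod 7).
Since F(a, b, c) ≡ 0 (mod 7), P lies on the curve.


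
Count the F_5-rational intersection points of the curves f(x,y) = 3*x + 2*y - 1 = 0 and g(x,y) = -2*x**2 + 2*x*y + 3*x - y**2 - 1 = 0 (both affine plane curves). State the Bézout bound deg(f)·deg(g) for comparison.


Common zeros: {(0, 3), (3, 1)}; count = 2; Bézout bound = 2.

deg(f) = 1, deg(g) = 2, so Bézout bound = 2.
Scan x ∈ F_5. For each x, list the y ∈ F_5 with f(x, y) ≡ 0 and those with g(x, y) ≡ 0 (mod 5); the common zeros in that column are the intersection.
  x = 0: f ≡ 0 at y ∈ {3}; g ≡ 0 at y ∈ {2, 3}; common: {3}.
  x = 1: f ≡ 0 at y ∈ {4}; g ≡ 0 at y ∈ {0, 2}; common: ∅.
  x = 2: f ≡ 0 at y ∈ {0}; g ≡ 0 at y ∈ {1, 3}; common: ∅.
  x = 3: f ≡ 0 at y ∈ {1}; g ≡ 0 at y ∈ {0, 1}; common: {1}.
  x = 4: f ≡ 0 at y ∈ {2}; g ≡ 0 at y ∈ {4}; common: ∅.
Collecting: common zeros = {(0, 3), (3, 1)}, so the count is 2.
Comparison with the Bézout bound: 2 ≤ 2 = deg(f)·deg(g), as expected for curves with no common component (the bound is attained).


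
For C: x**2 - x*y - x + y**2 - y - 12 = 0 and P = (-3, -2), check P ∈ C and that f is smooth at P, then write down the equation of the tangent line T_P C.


Tangent line at P: -5*x - 2*y - 19 = 0.

Step 1: f(-3, -2) = 0, so P lies on C.
Step 2: partial derivatives
  f_x(x, y) = 2*x - y - 1, f_y(x, y) = -x + 2*y - 1.
  f_x(P) = -5, f_y(P) = -2 (gradient nonzero, so P is smooth).
Step 3: tangent line at P: -5·(x − -3) + -2·(y − -2) = 0.
Expanding: -5*x - 2*y - 19 = 0.


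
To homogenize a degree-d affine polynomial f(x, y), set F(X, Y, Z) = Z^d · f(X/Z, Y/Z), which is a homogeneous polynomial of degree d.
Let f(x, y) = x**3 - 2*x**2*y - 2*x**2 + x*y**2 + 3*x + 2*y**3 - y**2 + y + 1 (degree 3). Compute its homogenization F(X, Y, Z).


F(X, Y, Z) = X**3 - 2*X**2*Y - 2*X**2*Z + X*Y**2 + 3*X*Z**2 + 2*Y**3 - Y**2*Z + Y*Z**2 + Z**3

deg(f) = 3.
Substitute x = X/Z, y = Y/Z into f, then multiply by Z^3.
  monomial 1·x^3·y^0 ↦ 1·X^3·Y^0·Z^0.
  monomial -2·x^2·y^1 ↦ -2·X^2·Y^1·Z^0.
  monomial -2·x^2·y^0 ↦ -2·X^2·Y^0·Z^1.
  monomial 1·x^1·y^2 ↦ 1·X^1·Y^2·Z^0.
  monomial 3·x^1·y^0 ↦ 3·X^1·Y^0·Z^2.
  monomial 2·x^0·y^3 ↦ 2·X^0·Y^3·Z^0.
  monomial -1·x^0·y^2 ↦ -1·X^0·Y^2·Z^1.
  monomial 1·x^0·y^1 ↦ 1·X^0·Y^1·Z^2.
  monomial 1·x^0·y^0 ↦ 1·X^0·Y^0·Z^3.
Collecting: F(X, Y, Z) = X**3 - 2*X**2*Y - 2*X**2*Z + X*Y**2 + 3*X*Z**2 + 2*Y**3 - Y**2*Z + Y*Z**2 + Z**3.


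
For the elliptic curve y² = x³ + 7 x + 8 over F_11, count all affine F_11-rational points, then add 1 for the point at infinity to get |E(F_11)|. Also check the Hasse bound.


Affine points = {(1, 4), (1, 7), (3, 1), (3, 10), (4, 1), (4, 10), (5, 5), (5, 6), (7, 2), (7, 9), (8, 2), (8, 9), (10, 0)}; affine count = 13; |E(F_11)| = 14.

Discriminant check: Δ ∝ 4a³ + 27b² = 4·7³ + 27·8² = 4·343 + 27·64 ≡ 9 (mod 11). Nonzero ⇒ E is nonsingular.
For each x ∈ F_11, compute rhs = x³ + 7·x + 8 mod 11, then count y ∈ F_11 with y² ≡ rhs.
  x = 0: rhs = 8, matching y values: none (0 points).
  x = 1: rhs = 5, matching y values: 4, 7 (2 points).
  x = 2: rhs = 8, matching y values: none (0 points).
  x = 3: rhs = 1, matching y values: 1, 10 (2 points).
  x = 4: rhs = 1, matching y values: 1, 10 (2 points).
  x = 5: rhs = 3, matching y values: 5, 6 (2 points).
  x = 6: rhs = 2, matching y values: none (0 points).
  x = 7: rhs = 4, matching y values: 2, 9 (2 points).
  x = 8: rhs = 4, matching y values: 2, 9 (2 points).
  x = 9: rhs = 8, matching y values: none (0 points).
  x = 10: rhs = 0, matching y values: 0 (1 points).
Total affine count: 13.
Full point count |E(F_11)| = 13 + 1 = 14.
Hasse bound: |14 − (11+1)| = |2| = 2 ≤ 2√11 ≈ 6.6332 ✓.


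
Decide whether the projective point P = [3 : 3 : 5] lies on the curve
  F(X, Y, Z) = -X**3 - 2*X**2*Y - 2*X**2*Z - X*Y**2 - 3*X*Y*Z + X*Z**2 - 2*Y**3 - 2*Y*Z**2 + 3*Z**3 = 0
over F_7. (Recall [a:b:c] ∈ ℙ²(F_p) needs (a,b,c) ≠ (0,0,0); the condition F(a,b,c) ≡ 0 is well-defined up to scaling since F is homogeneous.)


F(3,3,5) ≡ 4 (mod 7); P is NOT on the curve.

Evaluate F(3, 3, 5) term-by-term (mod 7).
  -X**3 ↦ -1·27·1·1 = -27
  -2*X**2*Y ↦ -2·9·3·1 = -54
  -2*X**2*Z ↦ -2·9·1·5 = -90
  -X*Y**2 ↦ -1·3·9·1 = -27
  -3*X*Y*Z ↦ -3·3·3·5 = -135
  X*Z**2 ↦ 1·3·1·25 = 75
  -2*Y**3 ↦ -2·1·27·1 = -54
  -2*Y*Z**2 ↦ -2·1·3·25 = -150
  3*Z**3 ↦ 3·1·1·125 = 375
Sum: F(3, 3, 5) = (-27) + (-54) + (-90) + (-27) + (-135) + (75) + (-54) + (-150) + (375) = -87.
Reducing mod 7: -87 ≡ 4 (mod 7).
Since F(a, b, c) ≡ 4 ≠ 0 (mod 7), P does NOT lie on the curve.


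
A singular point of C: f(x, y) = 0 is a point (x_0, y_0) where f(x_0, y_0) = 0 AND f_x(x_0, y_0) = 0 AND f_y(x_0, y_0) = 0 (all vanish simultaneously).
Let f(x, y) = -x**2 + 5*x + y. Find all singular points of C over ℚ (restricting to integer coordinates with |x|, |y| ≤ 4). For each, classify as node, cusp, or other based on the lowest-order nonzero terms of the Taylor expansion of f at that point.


No singular points in the scanned grid; C is smooth there.

Compute partial derivatives:
  f_x = 5 - 2*x.
  f_y = 1.
f_y = 1 is a nonzero constant, so f_y never vanishes: no point (x, y) can satisfy f = f_x = f_y = 0. In particular no (x, y) ∈ {−4, ..., 4}² is singular; the curve is smooth.


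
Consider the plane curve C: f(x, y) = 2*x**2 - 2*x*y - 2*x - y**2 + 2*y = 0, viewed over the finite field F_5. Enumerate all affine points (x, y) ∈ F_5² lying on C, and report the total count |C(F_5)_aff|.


Affine F_5-points: {(0, 0), (0, 2), (1, 0), (2, 4), (3, 2), (3, 4)}; count = 6.

For each of the 25 pairs (x, y) ∈ F_5², evaluate f(x, y) mod 5. Record the zeros.
  x = 0: [0↦0, 1↦1, 2↦0, 3↦2, 4↦2]  zeros at y ∈ {0, 2}
  x = 1: [0↦0, 1↦4, 2↦1, 3↦1, 4↦4]  zeros at y ∈ {0}
  x = 2: [0↦4, 1↦1, 2↦1, 3↦4, 4↦0]  zeros at y ∈ {4}
  x = 3: [0↦2, 1↦2, 2↦0, 3↦1, 4↦0]  zeros at y ∈ {2, 4}
  x = 4: [0↦4, 1↦2, 2↦3, 3↦2, 4↦4]  zeros at y ∈ ∅
Collecting zeros: affine points = {(0, 0), (0, 2), (1, 0), (2, 4), (3, 2), (3, 4)}.
Total count |C(F_5)_aff| = 6.


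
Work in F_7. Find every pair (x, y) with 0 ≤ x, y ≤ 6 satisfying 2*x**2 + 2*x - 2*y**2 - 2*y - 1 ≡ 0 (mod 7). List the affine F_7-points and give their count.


Affine F_7-points: {(1, 3), (2, 1), (2, 5), (4, 1), (4, 5), (5, 3)}; count = 6.

For each of the 49 pairs (x, y) ∈ F_7², evaluate f(x, y) mod 7. Record the zeros.
  x = 0: [0↦6, 1↦2, 2↦1, 3↦3, 4↦1, 5↦2, 6↦6]  zeros at y ∈ ∅
  x = 1: [0↦3, 1↦6, 2↦5, 3↦0, 4↦5, 5↦6, 6↦3]  zeros at y ∈ {3}
  x = 2: [0↦4, 1↦0, 2↦6, 3↦1, 4↦6, 5↦0, 6↦4]  zeros at y ∈ {1, 5}
  x = 3: [0↦2, 1↦5, 2↦4, 3↦6, 4↦4, 5↦5, 6↦2]  zeros at y ∈ ∅
  x = 4: [0↦4, 1↦0, 2↦6, 3↦1, 4↦6, 5↦0, 6↦4]  zeros at y ∈ {1, 5}
  x = 5: [0↦3, 1↦6, 2↦5, 3↦0, 4↦5, 5↦6, 6↦3]  zeros at y ∈ {3}
  x = 6: [0↦6, 1↦2, 2↦1, 3↦3, 4↦1, 5↦2, 6↦6]  zeros at y ∈ ∅
Collecting zeros: affine points = {(1, 3), (2, 1), (2, 5), (4, 1), (4, 5), (5, 3)}.
Total count |C(F_7)_aff| = 6.


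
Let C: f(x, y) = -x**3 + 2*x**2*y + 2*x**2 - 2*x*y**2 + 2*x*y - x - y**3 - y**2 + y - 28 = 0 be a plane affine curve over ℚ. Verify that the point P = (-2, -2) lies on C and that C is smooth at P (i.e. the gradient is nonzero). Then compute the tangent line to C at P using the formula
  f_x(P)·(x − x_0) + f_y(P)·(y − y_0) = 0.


Tangent line at P: -17*x - 19*y - 72 = 0.

Step 1: f(-2, -2) = 0, so P lies on C.
Step 2: partial derivatives
  f_x(x, y) = -3*x**2 + 4*x*y + 4*x - 2*y**2 + 2*y - 1, f_y(x, y) = 2*x**2 - 4*x*y + 2*x - 3*y**2 - 2*y + 1.
  f_x(P) = -17, f_y(P) = -19 (gradient nonzero, so P is smooth).
Step 3: tangent line at P: -17·(x − -2) + -19·(y − -2) = 0.
Expanding: -17*x - 19*y - 72 = 0.


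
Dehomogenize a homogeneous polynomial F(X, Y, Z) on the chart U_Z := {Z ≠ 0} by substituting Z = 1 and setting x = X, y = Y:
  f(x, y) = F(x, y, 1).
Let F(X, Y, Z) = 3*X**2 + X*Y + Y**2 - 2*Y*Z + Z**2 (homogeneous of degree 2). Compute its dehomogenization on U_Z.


f(x, y) = 3*x**2 + x*y + y**2 - 2*y + 1

On U_Z we set Z = 1. Each monomial c·X^i·Y^j·Z^k in F becomes c·x^i·y^j·1^k = c·x^i·y^j.
Substituting Z = 1: F(X, Y, 1) = 3*x**2 + x*y + y**2 - 2*y + 1.
Note: deg(f) ≤ deg(F) = 2; strict inequality happens when F is divisible by Z (lost terms).


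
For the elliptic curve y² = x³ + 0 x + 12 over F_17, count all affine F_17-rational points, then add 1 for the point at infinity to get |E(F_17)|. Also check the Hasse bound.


Affine points = {(1, 8), (1, 9), (4, 5), (4, 12), (5, 1), (5, 16), (7, 7), (7, 10), (10, 3), (10, 14), (11, 0), (13, 4), (13, 13), (14, 6), (14, 11), (15, 2), (15, 15)}; affine count = 17; |E(F_17)| = 18.

Discriminant check: Δ ∝ 4a³ + 27b² = 4·0³ + 27·12² = 4·0 + 27·144 ≡ 12 (mod 17). Nonzero ⇒ E is nonsingular.
For each x ∈ F_17, compute rhs = x³ + 0·x + 12 mod 17, then count y ∈ F_17 with y² ≡ rhs.
  x = 0: rhs = 12, matching y values: none (0 points).
  x = 1: rhs = 13, matching y values: 8, 9 (2 points).
  x = 2: rhs = 3, matching y values: none (0 points).
  x = 3: rhs = 5, matching y values: none (0 points).
  x = 4: rhs = 8, matching y values: 5, 12 (2 points).
  x = 5: rhs = 1, matching y values: 1, 16 (2 points).
  x = 6: rhs = 7, matching y values: none (0 points).
  x = 7: rhs = 15, matching y values: 7, 10 (2 points).
  x = 8: rhs = 14, matching y values: none (0 points).
  x = 9: rhs = 10, matching y values: none (0 points).
  x = 10: rhs = 9, matching y values: 3, 14 (2 points).
  x = 11: rhs = 0, matching y values: 0 (1 points).
  x = 12: rhs = 6, matching y values: none (0 points).
  x = 13: rhs = 16, matching y values: 4, 13 (2 points).
  x = 14: rhs = 2, matching y values: 6, 11 (2 points).
  x = 15: rhs = 4, matching y values: 2, 15 (2 points).
  x = 16: rhs = 11, matching y values: none (0 points).
Total affine count: 17.
Full point count |E(F_17)| = 17 + 1 = 18.
Hasse bound: |18 − (17+1)| = |0| = 0 ≤ 2√17 ≈ 8.2462 ✓.


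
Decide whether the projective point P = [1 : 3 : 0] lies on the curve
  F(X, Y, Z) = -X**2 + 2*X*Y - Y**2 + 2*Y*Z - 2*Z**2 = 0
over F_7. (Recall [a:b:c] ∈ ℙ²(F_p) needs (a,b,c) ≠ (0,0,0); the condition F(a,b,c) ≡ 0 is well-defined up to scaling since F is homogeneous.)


F(1,3,0) ≡ 3 (mod 7); P is NOT on the curve.

Evaluate F(1, 3, 0) term-by-term (mod 7).
  -X**2 ↦ -1·1·1·1 = -1
  2*X*Y ↦ 2·1·3·1 = 6
  -Y**2 ↦ -1·1·9·1 = -9
  2*Y*Z ↦ 2·1·3·0 = 0
  -2*Z**2 ↦ -2·1·1·0 = 0
Sum: F(1, 3, 0) = (-1) + (6) + (-9) + (0) + (0) = -4.
Reducing mod 7: -4 ≡ 3 (mod 7).
Since F(a, b, c) ≡ 3 ≠ 0 (mod 7), P does NOT lie on the curve.


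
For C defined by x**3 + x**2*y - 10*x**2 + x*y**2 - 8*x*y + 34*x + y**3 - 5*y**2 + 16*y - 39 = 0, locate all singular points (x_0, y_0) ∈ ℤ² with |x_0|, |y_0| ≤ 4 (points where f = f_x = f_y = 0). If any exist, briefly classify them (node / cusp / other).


Singular points: {(3, 1)}; classification: cusp.

Compute partial derivatives:
  f_x = 3*x**2 + 2*x*y - 20*x + y**2 - 8*y + 34.
  f_y = x**2 + 2*x*y - 8*x + 3*y**2 - 10*y + 16.
Scan x_0 ∈ {−4, ..., 4}. For each x_0, f_y(x_0, y) is a polynomial in y; find its integer roots y ∈ {−4, ..., 4}, then test f_x and f at those candidates.
  x = -4: f_y(-4, y) = 3*y**2 - 18*y + 64; no integer root y with |y| ≤ 4.
  x = -3: f_y(-3, y) = 3*y**2 - 16*y + 49; no integer root y with |y| ≤ 4.
  x = -2: f_y(-2, y) = 3*y**2 - 14*y + 36; no integer root y with |y| ≤ 4.
  x = -1: f_y(-1, y) = 3*y**2 - 12*y + 25; no integer root y with |y| ≤ 4.
  x = 0: f_y(0, y) = 3*y**2 - 10*y + 16; no integer root y with |y| ≤ 4.
  x = 1: f_y(1, y) = 3*y**2 - 8*y + 9; no integer root y with |y| ≤ 4.
  x = 2: f_y(2, y) = 3*y**2 - 6*y + 4; no integer root y with |y| ≤ 4.
  x = 3: f_y(3, y) = 3*y**2 - 4*y + 1; vanishes at y ∈ {1}. (3, 1): f_x = 0, f = 0 — SINGULAR.
  x = 4: f_y(4, y) = 3*y**2 - 2*y; vanishes at y ∈ {0}. (4, 0): f_x = 2 ≠ 0.
Only singular point on the grid: (3, 1).
Classify: substitute x = 3 + u, y = 1 + v and expand: f = u**3 + u**2*v + u*v**2 + v**3 + v**2.
No constant or linear terms (consistent with a singular point). Quadratic part: v**2. Cubic part: u**3 + u**2*v + u*v**2 + v**3.
The quadratic part v**2 is a perfect square, so there is a single (double) tangent line v = 0, i.e. y = 1. Restricting the cubic part to that line (v = 0) leaves u**3 ≠ 0, so f is not divisible by v and the branch is v² ≈ -u**3 to lowest order — this is a cusp.
Classification: cusp.


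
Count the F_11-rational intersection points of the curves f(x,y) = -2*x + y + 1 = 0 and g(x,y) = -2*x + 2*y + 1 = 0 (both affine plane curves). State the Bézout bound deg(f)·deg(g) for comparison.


Common zeros: {(6, 0)}; count = 1; Bézout bound = 1.

deg(f) = 1, deg(g) = 1, so Bézout bound = 1.
Scan x ∈ F_11. For each x, list the y ∈ F_11 with f(x, y) ≡ 0 and those with g(x, y) ≡ 0 (mod 11); the common zeros in that column are the intersection.
  x = 0: f ≡ 0 at y ∈ {10}; g ≡ 0 at y ∈ {5}; common: ∅.
  x = 1: f ≡ 0 at y ∈ {1}; g ≡ 0 at y ∈ {6}; common: ∅.
  x = 2: f ≡ 0 at y ∈ {3}; g ≡ 0 at y ∈ {7}; common: ∅.
  x = 3: f ≡ 0 at y ∈ {5}; g ≡ 0 at y ∈ {8}; common: ∅.
  x = 4: f ≡ 0 at y ∈ {7}; g ≡ 0 at y ∈ {9}; common: ∅.
  x = 5: f ≡ 0 at y ∈ {9}; g ≡ 0 at y ∈ {10}; common: ∅.
  x = 6: f ≡ 0 at y ∈ {0}; g ≡ 0 at y ∈ {0}; common: {0}.
  x = 7: f ≡ 0 at y ∈ {2}; g ≡ 0 at y ∈ {1}; common: ∅.
  x = 8: f ≡ 0 at y ∈ {4}; g ≡ 0 at y ∈ {2}; common: ∅.
  x = 9: f ≡ 0 at y ∈ {6}; g ≡ 0 at y ∈ {3}; common: ∅.
  x = 10: f ≡ 0 at y ∈ {8}; g ≡ 0 at y ∈ {4}; common: ∅.
Collecting: common zeros = {(6, 0)}, so the count is 1.
Comparison with the Bézout bound: 1 ≤ 1 = deg(f)·deg(g), as expected for curves with no common component (the bound is attained).


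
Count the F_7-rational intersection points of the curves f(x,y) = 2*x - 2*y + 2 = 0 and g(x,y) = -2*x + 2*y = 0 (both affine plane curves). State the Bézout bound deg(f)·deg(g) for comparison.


Common zeros: ∅; count = 0; Bézout bound = 1.

deg(f) = 1, deg(g) = 1, so Bézout bound = 1.
Scan x ∈ F_7. For each x, list the y ∈ F_7 with f(x, y) ≡ 0 and those with g(x, y) ≡ 0 (mod 7); the common zeros in that column are the intersection.
  x = 0: f ≡ 0 at y ∈ {1}; g ≡ 0 at y ∈ {0}; common: ∅.
  x = 1: f ≡ 0 at y ∈ {2}; g ≡ 0 at y ∈ {1}; common: ∅.
  x = 2: f ≡ 0 at y ∈ {3}; g ≡ 0 at y ∈ {2}; common: ∅.
  x = 3: f ≡ 0 at y ∈ {4}; g ≡ 0 at y ∈ {3}; common: ∅.
  x = 4: f ≡ 0 at y ∈ {5}; g ≡ 0 at y ∈ {4}; common: ∅.
  x = 5: f ≡ 0 at y ∈ {6}; g ≡ 0 at y ∈ {5}; common: ∅.
  x = 6: f ≡ 0 at y ∈ {0}; g ≡ 0 at y ∈ {6}; common: ∅.
Collecting: common zeros = ∅, so the count is 0.
Comparison with the Bézout bound: 0 ≤ 1 = deg(f)·deg(g), as expected for curves with no common component (the affine F_7-count falls short of the bound because intersections may lie at infinity, over extension fields, or carry multiplicity).


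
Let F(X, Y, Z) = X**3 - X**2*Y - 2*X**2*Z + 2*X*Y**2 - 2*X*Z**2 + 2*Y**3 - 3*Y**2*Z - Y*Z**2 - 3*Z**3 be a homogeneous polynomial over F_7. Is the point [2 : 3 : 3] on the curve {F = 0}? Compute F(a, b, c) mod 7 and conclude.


F(2,3,3) ≡ 5 (mod 7); P is NOT on the curve.

Evaluate F(2, 3, 3) term-by-term (mod 7).
  X**3 ↦ 1·8·1·1 = 8
  -X**2*Y ↦ -1·4·3·1 = -12
  -2*X**2*Z ↦ -2·4·1·3 = -24
  2*X*Y**2 ↦ 2·2·9·1 = 36
  -2*X*Z**2 ↦ -2·2·1·9 = -36
  2*Y**3 ↦ 2·1·27·1 = 54
  -3*Y**2*Z ↦ -3·1·9·3 = -81
  -Y*Z**2 ↦ -1·1·3·9 = -27
  -3*Z**3 ↦ -3·1·1·27 = -81
Sum: F(2, 3, 3) = (8) + (-12) + (-24) + (36) + (-36) + (54) + (-81) + (-27) + (-81) = -163.
Reducing mod 7: -163 ≡ 5 (mod 7).
Since F(a, b, c) ≡ 5 ≠ 0 (mod 7), P does NOT lie on the curve.


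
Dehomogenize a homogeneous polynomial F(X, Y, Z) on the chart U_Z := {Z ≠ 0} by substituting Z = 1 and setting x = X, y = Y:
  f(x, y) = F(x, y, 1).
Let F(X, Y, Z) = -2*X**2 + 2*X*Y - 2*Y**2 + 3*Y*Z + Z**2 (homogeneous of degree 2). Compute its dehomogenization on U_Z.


f(x, y) = -2*x**2 + 2*x*y - 2*y**2 + 3*y + 1

On U_Z we set Z = 1. Each monomial c·X^i·Y^j·Z^k in F becomes c·x^i·y^j·1^k = c·x^i·y^j.
Substituting Z = 1: F(X, Y, 1) = -2*x**2 + 2*x*y - 2*y**2 + 3*y + 1.
Note: deg(f) ≤ deg(F) = 2; strict inequality happens when F is divisible by Z (lost terms).


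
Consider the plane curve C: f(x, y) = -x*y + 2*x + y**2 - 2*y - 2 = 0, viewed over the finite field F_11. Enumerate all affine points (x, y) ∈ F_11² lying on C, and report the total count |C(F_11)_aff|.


Affine F_11-points: {(0, 6), (0, 7), (1, 0), (1, 3), (3, 1), (3, 4), (4, 8), (4, 9), (7, 10), (8, 5)}; count = 10.

For each of the 121 pairs (x, y) ∈ F_11², evaluate f(x, y) mod 11. Record the zeros.
  x = 0: [0↦9, 1↦8, 2↦9, 3↦1, 4↦6, 5↦2, 6↦0, 7↦0, 8↦2, 9↦6, 10↦1]  zeros at y ∈ {6, 7}
  x = 1: [0↦0, 1↦9, 2↦9, 3↦0, 4↦4, 5↦10, 6↦7, 7↦6, 8↦7, 9↦10, 10↦4]  zeros at y ∈ {0, 3}
  x = 2: [0↦2, 1↦10, 2↦9, 3↦10, 4↦2, 5↦7, 6↦3, 7↦1, 8↦1, 9↦3, 10↦7]  zeros at y ∈ ∅
  x = 3: [0↦4, 1↦0, 2↦9, 3↦9, 4↦0, 5↦4, 6↦10, 7↦7, 8↦6, 9↦7, 10↦10]  zeros at y ∈ {1, 4}
  x = 4: [0↦6, 1↦1, 2↦9, 3↦8, 4↦9, 5↦1, 6↦6, 7↦2, 8↦0, 9↦0, 10↦2]  zeros at y ∈ {8, 9}
  x = 5: [0↦8, 1↦2, 2↦9, 3↦7, 4↦7, 5↦9, 6↦2, 7↦8, 8↦5, 9↦4, 10↦5]  zeros at y ∈ ∅
  x = 6: [0↦10, 1↦3, 2↦9, 3↦6, 4↦5, 5↦6, 6↦9, 7↦3, 8↦10, 9↦8, 10↦8]  zeros at y ∈ ∅
  x = 7: [0↦1, 1↦4, 2↦9, 3↦5, 4↦3, 5↦3, 6↦5, 7↦9, 8↦4, 9↦1, 10↦0]  zeros at y ∈ {10}
  x = 8: [0↦3, 1↦5, 2↦9, 3↦4, 4↦1, 5↦0, 6↦1, 7↦4, 8↦9, 9↦5, 10↦3]  zeros at y ∈ {5}
  x = 9: [0↦5, 1↦6, 2↦9, 3↦3, 4↦10, 5↦8, 6↦8, 7↦10, 8↦3, 9↦9, 10↦6]  zeros at y ∈ ∅
  x = 10: [0↦7, 1↦7, 2↦9, 3↦2, 4↦8, 5↦5, 6↦4, 7↦5, 8↦8, 9↦2, 10↦9]  zeros at y ∈ ∅
Collecting zeros: affine points = {(0, 6), (0, 7), (1, 0), (1, 3), (3, 1), (3, 4), (4, 8), (4, 9), (7, 10), (8, 5)}.
Total count |C(F_11)_aff| = 10.


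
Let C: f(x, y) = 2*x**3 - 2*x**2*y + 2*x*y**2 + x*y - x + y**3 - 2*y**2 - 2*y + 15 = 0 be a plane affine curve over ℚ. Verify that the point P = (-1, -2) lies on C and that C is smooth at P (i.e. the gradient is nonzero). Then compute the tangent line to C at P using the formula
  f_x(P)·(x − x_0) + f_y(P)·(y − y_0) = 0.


Tangent line at P: 3*x + 23*y + 49 = 0.

Step 1: f(-1, -2) = 0, so P lies on C.
Step 2: partial derivatives
  f_x(x, y) = 6*x**2 - 4*x*y + 2*y**2 + y - 1, f_y(x, y) = -2*x**2 + 4*x*y + x + 3*y**2 - 4*y - 2.
  f_x(P) = 3, f_y(P) = 23 (gradient nonzero, so P is smooth).
Step 3: tangent line at P: 3·(x − -1) + 23·(y − -2) = 0.
Expanding: 3*x + 23*y + 49 = 0.


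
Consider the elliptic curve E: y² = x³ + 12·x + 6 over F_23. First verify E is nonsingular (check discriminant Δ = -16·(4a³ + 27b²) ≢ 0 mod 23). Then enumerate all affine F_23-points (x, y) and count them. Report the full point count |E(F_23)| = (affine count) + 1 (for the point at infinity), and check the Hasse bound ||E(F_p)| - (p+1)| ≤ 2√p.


Affine points = {(0, 11), (0, 12), (3, 0), (4, 7), (4, 16), (6, 8), (6, 15), (8, 4), (8, 19), (13, 6), (13, 17), (16, 4), (16, 19), (19, 3), (19, 20), (20, 9), (20, 14), (22, 4), (22, 19)}; affine count = 19; |E(F_23)| = 20.

Discriminant check: Δ ∝ 4a³ + 27b² = 4·12³ + 27·6² = 4·1728 + 27·36 ≡ 18 (mod 23). Nonzero ⇒ E is nonsingular.
For each x ∈ F_23, compute rhs = x³ + 12·x + 6 mod 23, then count y ∈ F_23 with y² ≡ rhs.
  x = 0: rhs = 6, matching y values: 11, 12 (2 points).
  x = 1: rhs = 19, matching y values: none (0 points).
  x = 2: rhs = 15, matching y values: none (0 points).
  x = 3: rhs = 0, matching y values: 0 (1 points).
  x = 4: rhs = 3, matching y values: 7, 16 (2 points).
  x = 5: rhs = 7, matching y values: none (0 points).
  x = 6: rhs = 18, matching y values: 8, 15 (2 points).
  x = 7: rhs = 19, matching y values: none (0 points).
  x = 8: rhs = 16, matching y values: 4, 19 (2 points).
  x = 9: rhs = 15, matching y values: none (0 points).
  x = 10: rhs = 22, matching y values: none (0 points).
  x = 11: rhs = 20, matching y values: none (0 points).
  x = 12: rhs = 15, matching y values: none (0 points).
  x = 13: rhs = 13, matching y values: 6, 17 (2 points).
  x = 14: rhs = 20, matching y values: none (0 points).
  x = 15: rhs = 19, matching y values: none (0 points).
  x = 16: rhs = 16, matching y values: 4, 19 (2 points).
  x = 17: rhs = 17, matching y values: none (0 points).
  x = 18: rhs = 5, matching y values: none (0 points).
  x = 19: rhs = 9, matching y values: 3, 20 (2 points).
  x = 20: rhs = 12, matching y values: 9, 14 (2 points).
  x = 21: rhs = 20, matching y values: none (0 points).
  x = 22: rhs = 16, matching y values: 4, 19 (2 points).
Total affine count: 19.
Full point count |E(F_23)| = 19 + 1 = 20.
Hasse bound: |20 − (23+1)| = |-4| = 4 ≤ 2√23 ≈ 9.5917 ✓.


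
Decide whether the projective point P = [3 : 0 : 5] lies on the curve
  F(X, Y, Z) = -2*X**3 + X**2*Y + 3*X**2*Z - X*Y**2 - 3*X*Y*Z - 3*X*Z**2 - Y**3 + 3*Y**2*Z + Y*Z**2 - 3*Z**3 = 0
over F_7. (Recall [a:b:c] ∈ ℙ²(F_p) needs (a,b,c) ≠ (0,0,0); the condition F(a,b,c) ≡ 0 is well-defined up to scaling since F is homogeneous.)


F(3,0,5) ≡ 6 (mod 7); P is NOT on the curve.

Evaluate F(3, 0, 5) term-by-term (mod 7).
  -2*X**3 ↦ -2·27·1·1 = -54
  X**2*Y ↦ 1·9·0·1 = 0
  3*X**2*Z ↦ 3·9·1·5 = 135
  -X*Y**2 ↦ -1·3·0·1 = 0
  -3*X*Y*Z ↦ -3·3·0·5 = 0
  -3*X*Z**2 ↦ -3·3·1·25 = -225
  -Y**3 ↦ -1·1·0·1 = 0
  3*Y**2*Z ↦ 3·1·0·5 = 0
  Y*Z**2 ↦ 1·1·0·25 = 0
  -3*Z**3 ↦ -3·1·1·125 = -375
Sum: F(3, 0, 5) = (-54) + (0) + (135) + (0) + (0) + (-225) + (0) + (0) + (0) + (-375) = -519.
Reducing mod 7: -519 ≡ 6 (mod 7).
Since F(a, b, c) ≡ 6 ≠ 0 (mod 7), P does NOT lie on the curve.


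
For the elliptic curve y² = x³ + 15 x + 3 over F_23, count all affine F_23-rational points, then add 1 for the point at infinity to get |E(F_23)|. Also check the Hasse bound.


Affine points = {(0, 7), (0, 16), (2, 8), (2, 15), (3, 11), (3, 12), (4, 9), (4, 14), (9, 4), (9, 19), (10, 7), (10, 16), (11, 2), (11, 21), (12, 5), (12, 18), (13, 7), (13, 16), (14, 6), (14, 17), (20, 0)}; affine count = 21; |E(F_23)| = 22.

Discriminant check: Δ ∝ 4a³ + 27b² = 4·15³ + 27·3² = 4·3375 + 27·9 ≡ 12 (mod 23). Nonzero ⇒ E is nonsingular.
For each x ∈ F_23, compute rhs = x³ + 15·x + 3 mod 23, then count y ∈ F_23 with y² ≡ rhs.
  x = 0: rhs = 3, matching y values: 7, 16 (2 points).
  x = 1: rhs = 19, matching y values: none (0 points).
  x = 2: rhs = 18, matching y values: 8, 15 (2 points).
  x = 3: rhs = 6, matching y values: 11, 12 (2 points).
  x = 4: rhs = 12, matching y values: 9, 14 (2 points).
  x = 5: rhs = 19, matching y values: none (0 points).
  x = 6: rhs = 10, matching y values: none (0 points).
  x = 7: rhs = 14, matching y values: none (0 points).
  x = 8: rhs = 14, matching y values: none (0 points).
  x = 9: rhs = 16, matching y values: 4, 19 (2 points).
  x = 10: rhs = 3, matching y values: 7, 16 (2 points).
  x = 11: rhs = 4, matching y values: 2, 21 (2 points).
  x = 12: rhs = 2, matching y values: 5, 18 (2 points).
  x = 13: rhs = 3, matching y values: 7, 16 (2 points).
  x = 14: rhs = 13, matching y values: 6, 17 (2 points).
  x = 15: rhs = 15, matching y values: none (0 points).
  x = 16: rhs = 15, matching y values: none (0 points).
  x = 17: rhs = 19, matching y values: none (0 points).
  x = 18: rhs = 10, matching y values: none (0 points).
  x = 19: rhs = 17, matching y values: none (0 points).
  x = 20: rhs = 0, matching y values: 0 (1 points).
  x = 21: rhs = 11, matching y values: none (0 points).
  x = 22: rhs = 10, matching y values: none (0 points).
Total affine count: 21.
Full point count |E(F_23)| = 21 + 1 = 22.
Hasse bound: |22 − (23+1)| = |-2| = 2 ≤ 2√23 ≈ 9.5917 ✓.


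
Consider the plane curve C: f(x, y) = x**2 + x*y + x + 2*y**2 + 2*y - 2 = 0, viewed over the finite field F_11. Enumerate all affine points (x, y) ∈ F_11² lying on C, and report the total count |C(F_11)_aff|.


Affine F_11-points: {(0, 3), (0, 7), (1, 0), (1, 4), (3, 7), (5, 4), (5, 9), (7, 3), (7, 9), (9, 0)}; count = 10.

For each of the 121 pairs (x, y) ∈ F_11², evaluate f(x, y) mod 11. Record the zeros.
  x = 0: [0↦9, 1↦2, 2↦10, 3↦0, 4↦5, 5↦3, 6↦5, 7↦0, 8↦10, 9↦2, 10↦9]  zeros at y ∈ {3, 7}
  x = 1: [0↦0, 1↦5, 2↦3, 3↦5, 4↦0, 5↦10, 6↦2, 7↦9, 8↦9, 9↦2, 10↦10]  zeros at y ∈ {0, 4}
  x = 2: [0↦4, 1↦10, 2↦9, 3↦1, 4↦8, 5↦8, 6↦1, 7↦9, 8↦10, 9↦4, 10↦2]  zeros at y ∈ ∅
  x = 3: [0↦10, 1↦6, 2↦6, 3↦10, 4↦7, 5↦8, 6↦2, 7↦0, 8↦2, 9↦8, 10↦7]  zeros at y ∈ {7}
  x = 4: [0↦7, 1↦4, 2↦5, 3↦10, 4↦8, 5↦10, 6↦5, 7↦4, 8↦7, 9↦3, 10↦3]  zeros at y ∈ ∅
  x = 5: [0↦6, 1↦4, 2↦6, 3↦1, 4↦0, 5↦3, 6↦10, 7↦10, 8↦3, 9↦0, 10↦1]  zeros at y ∈ {4, 9}
  x = 6: [0↦7, 1↦6, 2↦9, 3↦5, 4↦5, 5↦9, 6↦6, 7↦7, 8↦1, 9↦10, 10↦1]  zeros at y ∈ ∅
  x = 7: [0↦10, 1↦10, 2↦3, 3↦0, 4↦1, 5↦6, 6↦4, 7↦6, 8↦1, 9↦0, 10↦3]  zeros at y ∈ {3, 9}
  x = 8: [0↦4, 1↦5, 2↦10, 3↦8, 4↦10, 5↦5, 6↦4, 7↦7, 8↦3, 9↦3, 10↦7]  zeros at y ∈ ∅
  x = 9: [0↦0, 1↦2, 2↦8, 3↦7, 4↦10, 5↦6, 6↦6, 7↦10, 8↦7, 9↦8, 10↦2]  zeros at y ∈ {0}
  x = 10: [0↦9, 1↦1, 2↦8, 3↦8, 4↦1, 5↦9, 6↦10, 7↦4, 8↦2, 9↦4, 10↦10]  zeros at y ∈ ∅
Collecting zeros: affine points = {(0, 3), (0, 7), (1, 0), (1, 4), (3, 7), (5, 4), (5, 9), (7, 3), (7, 9), (9, 0)}.
Total count |C(F_11)_aff| = 10.


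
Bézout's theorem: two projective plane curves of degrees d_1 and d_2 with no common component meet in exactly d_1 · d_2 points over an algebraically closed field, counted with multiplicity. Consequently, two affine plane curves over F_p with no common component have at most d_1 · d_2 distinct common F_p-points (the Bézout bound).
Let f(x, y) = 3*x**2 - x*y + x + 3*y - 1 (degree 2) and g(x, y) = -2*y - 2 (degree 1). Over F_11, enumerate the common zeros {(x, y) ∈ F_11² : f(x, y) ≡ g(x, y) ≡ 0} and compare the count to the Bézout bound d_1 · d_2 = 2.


Common zeros: ∅; count = 0; Bézout bound = 2.

deg(f) = 2, deg(g) = 1, so Bézout bound = 2.
Scan x ∈ F_11. For each x, list the y ∈ F_11 with f(x, y) ≡ 0 and those with g(x, y) ≡ 0 (mod 11); the common zeros in that column are the intersection.
  x = 0: f ≡ 0 at y ∈ {4}; g ≡ 0 at y ∈ {10}; common: ∅.
  x = 1: f ≡ 0 at y ∈ {4}; g ≡ 0 at y ∈ {10}; common: ∅.
  x = 2: f ≡ 0 at y ∈ {9}; g ≡ 0 at y ∈ {10}; common: ∅.
  x = 3: f ≡ 0 at y ∈ ∅; g ≡ 0 at y ∈ {10}; common: ∅.
  x = 4: f ≡ 0 at y ∈ {7}; g ≡ 0 at y ∈ {10}; common: ∅.
  x = 5: f ≡ 0 at y ∈ {1}; g ≡ 0 at y ∈ {10}; common: ∅.
  x = 6: f ≡ 0 at y ∈ {1}; g ≡ 0 at y ∈ {10}; common: ∅.
  x = 7: f ≡ 0 at y ∈ {8}; g ≡ 0 at y ∈ {10}; common: ∅.
  x = 8: f ≡ 0 at y ∈ {9}; g ≡ 0 at y ∈ {10}; common: ∅.
  x = 9: f ≡ 0 at y ∈ {7}; g ≡ 0 at y ∈ {10}; common: ∅.
  x = 10: f ≡ 0 at y ∈ {8}; g ≡ 0 at y ∈ {10}; common: ∅.
Collecting: common zeros = ∅, so the count is 0.
Comparison with the Bézout bound: 0 ≤ 2 = deg(f)·deg(g), as expected for curves with no common component (the affine F_11-count falls short of the bound because intersections may lie at infinity, over extension fields, or carry multiplicity).


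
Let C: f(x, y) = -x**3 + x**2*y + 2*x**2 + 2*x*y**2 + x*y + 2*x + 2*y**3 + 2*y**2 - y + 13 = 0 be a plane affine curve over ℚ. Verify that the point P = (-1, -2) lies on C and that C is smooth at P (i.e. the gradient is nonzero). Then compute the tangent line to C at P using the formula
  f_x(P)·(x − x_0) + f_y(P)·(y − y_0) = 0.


Tangent line at P: 5*x + 23*y + 51 = 0.

Step 1: f(-1, -2) = 0, so P lies on C.
Step 2: partial derivatives
  f_x(x, y) = -3*x**2 + 2*x*y + 4*x + 2*y**2 + y + 2, f_y(x, y) = x**2 + 4*x*y + x + 6*y**2 + 4*y - 1.
  f_x(P) = 5, f_y(P) = 23 (gradient nonzero, so P is smooth).
Step 3: tangent line at P: 5·(x − -1) + 23·(y − -2) = 0.
Expanding: 5*x + 23*y + 51 = 0.


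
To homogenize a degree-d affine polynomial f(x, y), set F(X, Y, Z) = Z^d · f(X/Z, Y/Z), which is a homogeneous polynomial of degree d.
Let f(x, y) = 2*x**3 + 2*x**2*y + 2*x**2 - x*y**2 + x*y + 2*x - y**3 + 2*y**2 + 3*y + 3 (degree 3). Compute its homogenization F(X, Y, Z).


F(X, Y, Z) = 2*X**3 + 2*X**2*Y + 2*X**2*Z - X*Y**2 + X*Y*Z + 2*X*Z**2 - Y**3 + 2*Y**2*Z + 3*Y*Z**2 + 3*Z**3

deg(f) = 3.
Substitute x = X/Z, y = Y/Z into f, then multiply by Z^3.
  monomial 2·x^3·y^0 ↦ 2·X^3·Y^0·Z^0.
  monomial 2·x^2·y^1 ↦ 2·X^2·Y^1·Z^0.
  monomial 2·x^2·y^0 ↦ 2·X^2·Y^0·Z^1.
  monomial -1·x^1·y^2 ↦ -1·X^1·Y^2·Z^0.
  monomial 1·x^1·y^1 ↦ 1·X^1·Y^1·Z^1.
  monomial 2·x^1·y^0 ↦ 2·X^1·Y^0·Z^2.
  monomial -1·x^0·y^3 ↦ -1·X^0·Y^3·Z^0.
  monomial 2·x^0·y^2 ↦ 2·X^0·Y^2·Z^1.
  monomial 3·x^0·y^1 ↦ 3·X^0·Y^1·Z^2.
  monomial 3·x^0·y^0 ↦ 3·X^0·Y^0·Z^3.
Collecting: F(X, Y, Z) = 2*X**3 + 2*X**2*Y + 2*X**2*Z - X*Y**2 + X*Y*Z + 2*X*Z**2 - Y**3 + 2*Y**2*Z + 3*Y*Z**2 + 3*Z**3.


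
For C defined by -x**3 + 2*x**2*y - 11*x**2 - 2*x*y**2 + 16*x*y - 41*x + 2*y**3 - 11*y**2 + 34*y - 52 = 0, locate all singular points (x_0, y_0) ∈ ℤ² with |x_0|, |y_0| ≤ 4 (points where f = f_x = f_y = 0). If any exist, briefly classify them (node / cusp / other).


Singular points: {(-3, 1)}; classification: cusp.

Compute partial derivatives:
  f_x = -3*x**2 + 4*x*y - 22*x - 2*y**2 + 16*y - 41.
  f_y = 2*x**2 - 4*x*y + 16*x + 6*y**2 - 22*y + 34.
Scan x_0 ∈ {−4, ..., 4}. For each x_0, f_y(x_0, y) is a polynomial in y; find its integer roots y ∈ {−4, ..., 4}, then test f_x and f at those candidates.
  x = -4: f_y(-4, y) = 6*y**2 - 6*y + 2; no integer root y with |y| ≤ 4.
  x = -3: f_y(-3, y) = 6*y**2 - 10*y + 4; vanishes at y ∈ {1}. (-3, 1): f_x = 0, f = 0 — SINGULAR.
  x = -2: f_y(-2, y) = 6*y**2 - 14*y + 10; no integer root y with |y| ≤ 4.
  x = -1: f_y(-1, y) = 6*y**2 - 18*y + 20; no integer root y with |y| ≤ 4.
  x = 0: f_y(0, y) = 6*y**2 - 22*y + 34; no integer root y with |y| ≤ 4.
  x = 1: f_y(1, y) = 6*y**2 - 26*y + 52; no integer root y with |y| ≤ 4.
  x = 2: f_y(2, y) = 6*y**2 - 30*y + 74; no integer root y with |y| ≤ 4.
  x = 3: f_y(3, y) = 6*y**2 - 34*y + 100; no integer root y with |y| ≤ 4.
  x = 4: f_y(4, y) = 6*y**2 - 38*y + 130; no integer root y with |y| ≤ 4.
Only singular point on the grid: (-3, 1).
Classify: substitute x = -3 + u, y = 1 + v and expand: f = -u**3 + 2*u**2*v - 2*u*v**2 + 2*v**3 + v**2.
No constant or linear terms (consistent with a singular point). Quadratic part: v**2. Cubic part: -u**3 + 2*u**2*v - 2*u*v**2 + 2*v**3.
The quadratic part v**2 is a perfect square, so there is a single (double) tangent line v = 0, i.e. y = 1. Restricting the cubic part to that line (v = 0) leaves -u**3 ≠ 0, so f is not divisible by v and the branch is v² ≈ u**3 to lowest order — this is a cusp.
Classification: cusp.


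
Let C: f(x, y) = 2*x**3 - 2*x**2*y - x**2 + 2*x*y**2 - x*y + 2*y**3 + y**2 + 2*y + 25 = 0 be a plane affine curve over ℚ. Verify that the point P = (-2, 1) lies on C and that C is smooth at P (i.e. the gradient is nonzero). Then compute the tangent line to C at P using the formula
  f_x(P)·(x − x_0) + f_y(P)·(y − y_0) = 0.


Tangent line at P: 37*x - 4*y + 78 = 0.

Step 1: f(-2, 1) = 0, so P lies on C.
Step 2: partial derivatives
  f_x(x, y) = 6*x**2 - 4*x*y - 2*x + 2*y**2 - y, f_y(x, y) = -2*x**2 + 4*x*y - x + 6*y**2 + 2*y + 2.
  f_x(P) = 37, f_y(P) = -4 (gradient nonzero, so P is smooth).
Step 3: tangent line at P: 37·(x − -2) + -4·(y − 1) = 0.
Expanding: 37*x - 4*y + 78 = 0.


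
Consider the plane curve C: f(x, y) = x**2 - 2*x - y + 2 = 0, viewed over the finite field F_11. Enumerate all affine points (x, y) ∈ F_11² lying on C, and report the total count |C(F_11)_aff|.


Affine F_11-points: {(0, 2), (1, 1), (2, 2), (3, 5), (4, 10), (5, 6), (6, 4), (7, 4), (8, 6), (9, 10), (10, 5)}; count = 11.

For each of the 121 pairs (x, y) ∈ F_11², evaluate f(x, y) mod 11. Record the zeros.
  x = 0: [0↦2, 1↦1, 2↦0, 3↦10, 4↦9, 5↦8, 6↦7, 7↦6, 8↦5, 9↦4, 10↦3]  zeros at y ∈ {2}
  x = 1: [0↦1, 1↦0, 2↦10, 3↦9, 4↦8, 5↦7, 6↦6, 7↦5, 8↦4, 9↦3, 10↦2]  zeros at y ∈ {1}
  x = 2: [0↦2, 1↦1, 2↦0, 3↦10, 4↦9, 5↦8, 6↦7, 7↦6, 8↦5, 9↦4, 10↦3]  zeros at y ∈ {2}
  x = 3: [0↦5, 1↦4, 2↦3, 3↦2, 4↦1, 5↦0, 6↦10, 7↦9, 8↦8, 9↦7, 10↦6]  zeros at y ∈ {5}
  x = 4: [0↦10, 1↦9, 2↦8, 3↦7, 4↦6, 5↦5, 6↦4, 7↦3, 8↦2, 9↦1, 10↦0]  zeros at y ∈ {10}
  x = 5: [0↦6, 1↦5, 2↦4, 3↦3, 4↦2, 5↦1, 6↦0, 7↦10, 8↦9, 9↦8, 10↦7]  zeros at y ∈ {6}
  x = 6: [0↦4, 1↦3, 2↦2, 3↦1, 4↦0, 5↦10, 6↦9, 7↦8, 8↦7, 9↦6, 10↦5]  zeros at y ∈ {4}
  x = 7: [0↦4, 1↦3, 2↦2, 3↦1, 4↦0, 5↦10, 6↦9, 7↦8, 8↦7, 9↦6, 10↦5]  zeros at y ∈ {4}
  x = 8: [0↦6, 1↦5, 2↦4, 3↦3, 4↦2, 5↦1, 6↦0, 7↦10, 8↦9, 9↦8, 10↦7]  zeros at y ∈ {6}
  x = 9: [0↦10, 1↦9, 2↦8, 3↦7, 4↦6, 5↦5, 6↦4, 7↦3, 8↦2, 9↦1, 10↦0]  zeros at y ∈ {10}
  x = 10: [0↦5, 1↦4, 2↦3, 3↦2, 4↦1, 5↦0, 6↦10, 7↦9, 8↦8, 9↦7, 10↦6]  zeros at y ∈ {5}
Collecting zeros: affine points = {(0, 2), (1, 1), (2, 2), (3, 5), (4, 10), (5, 6), (6, 4), (7, 4), (8, 6), (9, 10), (10, 5)}.
Total count |C(F_11)_aff| = 11.


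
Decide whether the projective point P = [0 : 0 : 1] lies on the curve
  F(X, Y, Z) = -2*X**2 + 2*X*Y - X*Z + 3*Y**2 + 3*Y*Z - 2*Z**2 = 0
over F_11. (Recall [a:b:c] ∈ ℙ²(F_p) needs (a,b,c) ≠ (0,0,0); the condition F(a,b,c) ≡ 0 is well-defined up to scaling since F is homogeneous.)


F(0,0,1) ≡ 9 (mod 11); P is NOT on the curve.

Evaluate F(0, 0, 1) term-by-term (mod 11).
  -2*X**2 ↦ -2·0·1·1 = 0
  2*X*Y ↦ 2·0·0·1 = 0
  -X*Z ↦ -1·0·1·1 = 0
  3*Y**2 ↦ 3·1·0·1 = 0
  3*Y*Z ↦ 3·1·0·1 = 0
  -2*Z**2 ↦ -2·1·1·1 = -2
Sum: F(0, 0, 1) = (0) + (0) + (0) + (0) + (0) + (-2) = -2.
Reducing mod 11: -2 ≡ 9 (mod 11).
Since F(a, b, c) ≡ 9 ≠ 0 (mod 11), P does NOT lie on the curve.


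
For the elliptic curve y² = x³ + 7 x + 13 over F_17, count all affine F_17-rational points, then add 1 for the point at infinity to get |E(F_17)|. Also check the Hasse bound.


Affine points = {(0, 8), (0, 9), (1, 2), (1, 15), (2, 1), (2, 16), (6, 4), (6, 13), (14, 4), (14, 13), (15, 5), (15, 12)}; affine count = 12; |E(F_17)| = 13.

Discriminant check: Δ ∝ 4a³ + 27b² = 4·7³ + 27·13² = 4·343 + 27·169 ≡ 2 (mod 17). Nonzero ⇒ E is nonsingular.
For each x ∈ F_17, compute rhs = x³ + 7·x + 13 mod 17, then count y ∈ F_17 with y² ≡ rhs.
  x = 0: rhs = 13, matching y values: 8, 9 (2 points).
  x = 1: rhs = 4, matching y values: 2, 15 (2 points).
  x = 2: rhs = 1, matching y values: 1, 16 (2 points).
  x = 3: rhs = 10, matching y values: none (0 points).
  x = 4: rhs = 3, matching y values: none (0 points).
  x = 5: rhs = 3, matching y values: none (0 points).
  x = 6: rhs = 16, matching y values: 4, 13 (2 points).
  x = 7: rhs = 14, matching y values: none (0 points).
  x = 8: rhs = 3, matching y values: none (0 points).
  x = 9: rhs = 6, matching y values: none (0 points).
  x = 10: rhs = 12, matching y values: none (0 points).
  x = 11: rhs = 10, matching y values: none (0 points).
  x = 12: rhs = 6, matching y values: none (0 points).
  x = 13: rhs = 6, matching y values: none (0 points).
  x = 14: rhs = 16, matching y values: 4, 13 (2 points).
  x = 15: rhs = 8, matching y values: 5, 12 (2 points).
  x = 16: rhs = 5, matching y values: none (0 points).
Total affine count: 12.
Full point count |E(F_17)| = 12 + 1 = 13.
Hasse bound: |13 − (17+1)| = |-5| = 5 ≤ 2√17 ≈ 8.2462 ✓.
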